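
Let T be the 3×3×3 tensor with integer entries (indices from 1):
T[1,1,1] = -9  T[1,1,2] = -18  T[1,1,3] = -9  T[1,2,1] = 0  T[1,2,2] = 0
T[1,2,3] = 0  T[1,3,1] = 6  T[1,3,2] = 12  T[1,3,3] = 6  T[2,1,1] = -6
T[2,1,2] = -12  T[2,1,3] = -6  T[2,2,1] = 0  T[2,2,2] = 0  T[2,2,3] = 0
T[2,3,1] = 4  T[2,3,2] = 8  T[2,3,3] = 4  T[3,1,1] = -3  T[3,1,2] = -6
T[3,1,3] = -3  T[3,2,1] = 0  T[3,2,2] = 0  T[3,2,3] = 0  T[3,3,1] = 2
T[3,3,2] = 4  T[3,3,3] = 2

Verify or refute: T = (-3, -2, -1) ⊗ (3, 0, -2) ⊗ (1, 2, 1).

Reconstruct entrywise from the claimed factors. For example, T[3,2,3] = 0 and Σₗ aₗ[3]bₗ[2]cₗ[3] = (-1)·(0)·(1) = 0; checking all 27 entries, every one matches. The claim holds.

Yes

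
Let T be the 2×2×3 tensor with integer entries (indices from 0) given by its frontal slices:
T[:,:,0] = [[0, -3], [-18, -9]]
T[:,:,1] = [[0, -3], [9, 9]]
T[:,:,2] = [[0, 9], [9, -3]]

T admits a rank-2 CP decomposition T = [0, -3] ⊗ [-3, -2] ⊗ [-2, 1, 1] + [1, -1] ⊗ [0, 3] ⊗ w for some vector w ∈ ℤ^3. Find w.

Subtract the known terms from T to get the rank-1 residual R = [1, -1] ⊗ [0, 3] ⊗ w, so R[i,j,k] = a[i]·b[j]·w[k]. Pick indices with nonzero a[0]·b[1] = (1)·(3) = 3. Only the fibre through (0,1,·) is needed: R[0,1,:] = T[0,1,:] − Σₗ aₗ[0]bₗ[1]cₗ = [-3, -3, 9] − (0)·(-2)·[-2, 1, 1] = [-3, -3, 9]. Then w[k] = R[0,1,k] / 3 for each k, giving w = [-3, -3, 9] / 3 = [-1, -1, 3].

w = [-1, -1, 3]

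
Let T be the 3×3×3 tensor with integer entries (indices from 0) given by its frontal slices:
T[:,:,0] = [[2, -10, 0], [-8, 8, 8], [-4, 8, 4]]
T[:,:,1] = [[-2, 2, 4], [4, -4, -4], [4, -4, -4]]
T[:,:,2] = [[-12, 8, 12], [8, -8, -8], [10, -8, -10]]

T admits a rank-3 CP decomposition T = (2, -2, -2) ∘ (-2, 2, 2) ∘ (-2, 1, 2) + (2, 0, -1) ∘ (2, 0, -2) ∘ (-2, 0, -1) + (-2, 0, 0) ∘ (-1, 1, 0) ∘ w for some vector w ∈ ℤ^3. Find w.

w = (1, 1, 0)

Subtract the known terms from T to get the rank-1 residual R = (-2, 0, 0) ∘ (-1, 1, 0) ∘ w, so R[i,j,k] = a[i]·b[j]·w[k]. Pick indices with nonzero a[0]·b[0] = (-2)·(-1) = 2. Only the fibre through (0,0,·) is needed: R[0,0,:] = T[0,0,:] − Σₗ aₗ[0]bₗ[0]cₗ = [2, -2, -12] − (2)·(-2)·(-2, 1, 2) − (2)·(2)·(-2, 0, -1) = [2, 2, 0]. Then w[k] = R[0,0,k] / 2 for each k, giving w = [2, 2, 0] / 2 = (1, 1, 0).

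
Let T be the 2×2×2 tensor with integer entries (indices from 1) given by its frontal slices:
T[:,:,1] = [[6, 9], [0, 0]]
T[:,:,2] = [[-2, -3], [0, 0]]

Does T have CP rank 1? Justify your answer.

If T = a ⊗ b ⊗ c then every fibre of T is a multiple of the corresponding factor, so read the factors off the fibres through the nonzero entry T[1,1,1] = 6.
The mode-1 fibre T[:,1,1] = [6, 0] gives a = [1, 0] (primitive direction); the mode-2 fibre T[1,:,1] = [6, 9] gives b = [2, 3]; then c[k] = T[1,1,k] / (a[1]·b[1]) = [6, -2] / 2 = [3, -1].
Expanding [1, 0] ⊗ [2, 3] ⊗ [3, -1] reproduces all 8 entries of T, so T = [1, 0] ⊗ [2, 3] ⊗ [3, -1] and rank(T) ≤ 1.
Equivalently every frontal slice T[:,:,k] is c[k] times the rank-1 matrix [1, 0] ⊗ [2, 3]. So T has rank 1 (it is nonzero).

Yes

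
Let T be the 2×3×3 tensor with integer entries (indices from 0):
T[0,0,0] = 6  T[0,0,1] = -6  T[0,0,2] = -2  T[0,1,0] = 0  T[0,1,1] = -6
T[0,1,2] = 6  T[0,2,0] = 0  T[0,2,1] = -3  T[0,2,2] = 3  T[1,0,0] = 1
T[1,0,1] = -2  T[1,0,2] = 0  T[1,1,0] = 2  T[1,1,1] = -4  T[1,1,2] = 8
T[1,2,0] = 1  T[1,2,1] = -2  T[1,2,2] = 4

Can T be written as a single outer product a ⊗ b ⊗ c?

The mode-3 unfolding of T (rows indexed by k, columns by (i,j) = (0,0), (0,1), (0,2), (1,0), (1,1), (1,2)) is [[6, 0, 0, 1, 2, 1], [-6, -6, -3, -2, -4, -2], [-2, 6, 3, 0, 8, 4]].
There the 3×3 minor on rows k ∈ {0, 1, 2}, columns (i,j) ∈ {(0,0), (0,1), (1,0)} is det [[6, 0, 1], [-6, -6, -2], [-2, 6, 0]] = 24 ≠ 0, so this unfolding has rank ≥ 3; CP rank is at least every unfolding rank, so rank(T) ≥ 3.
In particular rank(T) ≥ 3 > 1, so T is not rank-1.

No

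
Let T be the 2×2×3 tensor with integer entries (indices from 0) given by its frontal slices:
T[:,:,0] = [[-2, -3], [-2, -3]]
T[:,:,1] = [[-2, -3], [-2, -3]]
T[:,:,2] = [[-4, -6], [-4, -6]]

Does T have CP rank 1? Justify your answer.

Yes

If T = a ∘ b ∘ c then every fibre of T is a multiple of the corresponding factor, so read the factors off the fibres through the nonzero entry T[0,0,0] = -2.
The mode-1 fibre T[:,0,0] = [-2, -2] gives a = (1, 1) (primitive direction); the mode-2 fibre T[0,:,0] = [-2, -3] gives b = (2, 3); then c[k] = T[0,0,k] / (a[0]·b[0]) = [-2, -2, -4] / 2 = (-1, -1, -2).
Expanding (1, 1) ∘ (2, 3) ∘ (-1, -1, -2) reproduces all 12 entries of T, so T = (1, 1) ∘ (2, 3) ∘ (-1, -1, -2) and rank(T) ≤ 1.
Equivalently every frontal slice T[:,:,k] is c[k] times the rank-1 matrix (1, 1) ∘ (2, 3). So T has rank 1 (it is nonzero).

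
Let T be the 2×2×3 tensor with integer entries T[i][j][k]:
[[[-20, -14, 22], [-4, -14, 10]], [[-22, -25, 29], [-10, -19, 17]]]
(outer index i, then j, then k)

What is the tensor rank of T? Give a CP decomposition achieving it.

rank(T) = 2

Lower bound: the mode-1 unfolding of T (rows indexed by i, columns by (j,k) = (0,0), (0,1), (0,2), (1,0), (1,1), (1,2)) is [[-20, -14, 22, -4, -14, 10], [-22, -25, 29, -10, -19, 17]].
There the 2×2 minor on rows i ∈ {0, 1}, columns (j,k) ∈ {(0,0), (0,1)} is det [[-20, -14], [-22, -25]] = 192 ≠ 0, so this unfolding has rank ≥ 2; CP rank is at least every unfolding rank, so rank(T) ≥ 2. (This is only a lower bound: in general the CP rank may exceed every unfolding rank, so we still need to exhibit 2 rank-1 terms summing to T.)
Upper bound — finding two terms. Write S_k = T[:,:,k] for the frontal slices: S₀ = [[-20, -4], [-22, -10]], S₁ = [[-14, -14], [-25, -19]], S₂ = [[22, 10], [29, 17]].
If T = a₁ (x) b₁ (x) c₁ + a₂ (x) b₂ (x) c₂ then each S_k = c₁[k]·a₁b₁ᵀ + c₂[k]·a₂b₂ᵀ. S₀ and S₁ are linearly independent, so a₁b₁ᵀ and a₂b₂ᵀ must span the same plane of matrices: they are the rank-1 matrices of the form x·S₀ + y·S₁.
det(x·S₀ + y·S₁) is 112·x² + 112·xy − 84·y² = 28·(2·x + 3·y)(2·x − y), vanishing at (x:y) = (3:-2) and (1:2).
M₁ = 3·S₀ − 2·S₁ = [[-32, 16], [-16, 8]] = (-8)·[2, 1][2, -1]ᵀ and M₂ = S₀ + 2·S₁ = [[-48, -32], [-72, -48]] = (-8)·[2, 3][3, 2]ᵀ, so take a₁ = [2, 1], b₁ = [2, -1], a₂ = [2, 3], b₂ = [3, 2].
Each slice is an integer combination of E₁ = a₁b₁ᵀ and E₂ = a₂b₂ᵀ: S₀ = −2·E₁ − 2·E₂, S₁ = E₁ − 3·E₂, S₂ = E₁ + 3·E₂; reading off coefficients, c₁ = [-2, 1, 1] and c₂ = [-2, -3, 3].
Hence T = [2, 1] (x) [2, -1] (x) [-2, 1, 1] + [2, 3] (x) [3, 2] (x) [-2, -3, 3], so rank(T) ≤ 2.
These bounds meet, so rank(T) = 2.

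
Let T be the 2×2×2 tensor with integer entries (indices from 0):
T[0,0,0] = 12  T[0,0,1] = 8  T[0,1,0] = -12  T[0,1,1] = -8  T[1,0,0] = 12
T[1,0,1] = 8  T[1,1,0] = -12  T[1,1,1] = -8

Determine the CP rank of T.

1

Lower bound: T ≠ 0 (e.g. T[0,0,0] = 12), so rank(T) ≥ 1.
Upper bound: if T = a ⊗ b ⊗ c then every fibre of T is a multiple of the corresponding factor, so read the factors off the fibres through the nonzero entry T[0,0,0] = 12.
The mode-1 fibre T[:,0,0] = [12, 12] gives a = [1, 1] (primitive direction); the mode-2 fibre T[0,:,0] = [12, -12] gives b = [1, -1]; then c[k] = T[0,0,k] / (a[0]·b[0]) = [12, 8] / 1 = [12, 8].
Expanding [1, 1] ⊗ [1, -1] ⊗ [12, 8] reproduces all 8 entries of T, so T = [1, 1] ⊗ [1, -1] ⊗ [12, 8] and rank(T) ≤ 1.
These bounds meet, so rank(T) = 1.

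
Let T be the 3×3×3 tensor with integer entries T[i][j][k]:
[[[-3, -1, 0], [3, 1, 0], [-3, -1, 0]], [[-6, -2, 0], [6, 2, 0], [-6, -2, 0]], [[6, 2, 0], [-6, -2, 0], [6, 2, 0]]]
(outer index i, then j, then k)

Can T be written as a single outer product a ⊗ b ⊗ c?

Yes

If T = a ⊗ b ⊗ c then every fibre of T is a multiple of the corresponding factor, so read the factors off the fibres through the nonzero entry T[0,0,0] = -3.
The mode-1 fibre T[:,0,0] = [-3, -6, 6] gives a = [1, 2, -2] (primitive direction); the mode-2 fibre T[0,:,0] = [-3, 3, -3] gives b = [1, -1, 1]; then c[k] = T[0,0,k] / (a[0]·b[0]) = [-3, -1, 0] / 1 = [-3, -1, 0].
Expanding [1, 2, -2] ⊗ [1, -1, 1] ⊗ [-3, -1, 0] reproduces all 27 entries of T, so T = [1, 2, -2] ⊗ [1, -1, 1] ⊗ [-3, -1, 0] and rank(T) ≤ 1.
Equivalently every frontal slice T[:,:,k] is c[k] times the rank-1 matrix [1, 2, -2] ⊗ [1, -1, 1]. So T has rank 1 (it is nonzero).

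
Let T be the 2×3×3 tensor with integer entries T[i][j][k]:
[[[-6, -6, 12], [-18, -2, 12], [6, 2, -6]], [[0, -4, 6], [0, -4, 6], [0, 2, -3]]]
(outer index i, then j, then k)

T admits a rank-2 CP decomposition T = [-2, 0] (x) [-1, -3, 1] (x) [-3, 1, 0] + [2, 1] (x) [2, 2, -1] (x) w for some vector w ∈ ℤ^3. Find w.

Subtract the known terms from T to get the rank-1 residual R = [2, 1] (x) [2, 2, -1] (x) w, so R[i,j,k] = a[i]·b[j]·w[k]. Pick indices with nonzero a[0]·b[0] = (2)·(2) = 4. Only the fibre through (0,0,·) is needed: R[0,0,:] = T[0,0,:] − Σₗ aₗ[0]bₗ[0]cₗ = [-6, -6, 12] − (-2)·(-1)·[-3, 1, 0] = [0, -8, 12]. Then w[k] = R[0,0,k] / 4 for each k, giving w = [0, -8, 12] / 4 = [0, -2, 3].

w = [0, -2, 3]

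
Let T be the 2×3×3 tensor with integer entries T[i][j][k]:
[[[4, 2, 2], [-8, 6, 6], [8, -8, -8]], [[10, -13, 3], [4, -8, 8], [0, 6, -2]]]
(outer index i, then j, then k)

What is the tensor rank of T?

Lower bound: the mode-2 unfolding of T (rows indexed by j, columns by (i,k) = (0,0), (0,1), (0,2), (1,0), (1,1), (1,2)) is [[4, 2, 2, 10, -13, 3], [-8, 6, 6, 4, -8, 8], [8, -8, -8, 0, 6, -2]].
There the 3×3 minor on rows j ∈ {0, 1, 2}, columns (i,k) ∈ {(0,0), (0,1), (1,0)} is det [[4, 2, 10], [-8, 6, 4], [8, -8, 0]] = 352 ≠ 0, so this unfolding has rank ≥ 3; CP rank is at least every unfolding rank, so rank(T) ≥ 3. (Unfolding ranks only ever bound the CP rank from below — rank(T) can be strictly larger than all of them — so the matching upper bound has to come from an explicit 3-term decomposition.)
Upper bound: T is a sum of 3 rank-1 terms, T = [0, 1] ⊗ [2, 2, -1] ⊗ [4, -4, 4] + [1, -1] ⊗ [2, 1, -2] ⊗ [0, 2, 2] + [2, 1] ⊗ [1, -2, 2] ⊗ [2, -1, -1] (one valid choice — decompositions are not unique — normalised so each a, b is primitive with positive first nonzero entry; check it by expanding all entries), so rank(T) ≤ 3.
These bounds meet, so rank(T) = 3.
Check entry T[1,2,1] = 6: (1)·(-1)·(-4) + (-1)·(-2)·(2) + (1)·(2)·(-1) = 6.

3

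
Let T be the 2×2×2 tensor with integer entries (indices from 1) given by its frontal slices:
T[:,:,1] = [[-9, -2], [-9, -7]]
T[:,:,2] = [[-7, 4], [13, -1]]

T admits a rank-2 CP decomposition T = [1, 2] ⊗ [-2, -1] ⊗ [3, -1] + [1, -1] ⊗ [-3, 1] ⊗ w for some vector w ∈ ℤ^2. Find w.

Subtract the known terms from T to get the rank-1 residual R = [1, -1] ⊗ [-3, 1] ⊗ w, so R[i,j,k] = a[i]·b[j]·w[k]. Pick indices with nonzero a[1]·b[1] = (1)·(-3) = -3. Only the fibre through (1,1,·) is needed: R[1,1,:] = T[1,1,:] − Σₗ aₗ[1]bₗ[1]cₗ = [-9, -7] − (1)·(-2)·[3, -1] = [-3, -9]. Then w[k] = R[1,1,k] / -3 for each k, giving w = [-3, -9] / -3 = [1, 3].

w = [1, 3]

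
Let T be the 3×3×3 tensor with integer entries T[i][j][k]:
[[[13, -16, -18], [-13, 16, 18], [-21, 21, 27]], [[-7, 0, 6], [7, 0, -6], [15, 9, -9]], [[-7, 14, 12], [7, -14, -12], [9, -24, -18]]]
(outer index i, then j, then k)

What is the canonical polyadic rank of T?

Lower bound: in the mode-3 unfolding of T (rows indexed by k, columns by (i,j)) the 2×2 minor on rows k ∈ {0, 1}, columns (i,j) ∈ {(0,0), (0,2)} is det [[13, -21], [-16, 21]] = -63 ≠ 0, so that unfolding has rank ≥ 2 and hence rank(T) ≥ 2 (CP rank is at least every unfolding rank, though it can be larger).
Upper bound: with S_k = T[:,:,k], the two rank-1 terms a₁b₁ᵀ, a₂b₂ᵀ are the rank-1 members of the pencil x·S₀ + y·S₁.
The 2×2 minor of x·S₀ + y·S₁ on rows {0,1}, columns {0,2} is 48·x² + 24·xy − 144·y² = 24·(2·x − 3·y)(x + 2·y), vanishing at (x:y) = (3:2) and (2:-1).
M₁ = 3·S₀ + 2·S₁ = [[7, -7, -21], [-21, 21, 63], [7, -7, -21]] = 7·[1, -3, 1][1, -1, -3]ᵀ and M₂ = 2·S₀ − S₁ = [[42, -42, -63], [-14, 14, 21], [-28, 28, 42]] = 7·[3, -1, -2][2, -2, -3]ᵀ, so take a₁ = [1, -3, 1], b₁ = [1, -1, -3], a₂ = [3, -1, -2], b₂ = [2, -2, -3].
Each slice is an integer combination of E₁ = a₁b₁ᵀ and E₂ = a₂b₂ᵀ: S₀ = E₁ + 2·E₂, S₁ = 2·E₁ − 3·E₂, S₂ = −3·E₂; reading off coefficients, c₁ = [1, 2, 0] and c₂ = [2, -3, -3].
Hence T = [1, -3, 1] ⊗ [1, -1, -3] ⊗ [1, 2, 0] + [3, -1, -2] ⊗ [2, -2, -3] ⊗ [2, -3, -3], so rank(T) ≤ 2.
These bounds meet, so rank(T) = 2.

2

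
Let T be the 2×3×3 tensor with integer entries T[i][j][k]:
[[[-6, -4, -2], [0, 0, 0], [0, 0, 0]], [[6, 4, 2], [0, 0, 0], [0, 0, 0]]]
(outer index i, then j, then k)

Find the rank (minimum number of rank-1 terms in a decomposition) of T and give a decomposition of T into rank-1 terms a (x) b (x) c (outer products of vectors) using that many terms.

Lower bound: T ≠ 0 (e.g. T[0,0,0] = -6), so rank(T) ≥ 1.
Upper bound: if T = a (x) b (x) c then every fibre of T is a multiple of the corresponding factor, so read the factors off the fibres through the nonzero entry T[0,0,0] = -6.
The mode-1 fibre T[:,0,0] = [-6, 6] gives a = [1, -1] (primitive direction); the mode-2 fibre T[0,:,0] = [-6, 0, 0] gives b = [1, 0, 0]; then c[k] = T[0,0,k] / (a[0]·b[0]) = [-6, -4, -2] / 1 = [-6, -4, -2].
Expanding [1, -1] (x) [1, 0, 0] (x) [-6, -4, -2] reproduces all 18 entries of T, so T = [1, -1] (x) [1, 0, 0] (x) [-6, -4, -2] and rank(T) ≤ 1.
These bounds meet, so rank(T) = 1.

rank(T) = 1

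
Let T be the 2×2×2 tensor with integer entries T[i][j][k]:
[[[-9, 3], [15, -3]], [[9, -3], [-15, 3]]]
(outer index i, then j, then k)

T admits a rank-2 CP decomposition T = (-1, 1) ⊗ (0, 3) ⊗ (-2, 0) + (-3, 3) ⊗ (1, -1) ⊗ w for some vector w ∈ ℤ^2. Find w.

Subtract the known terms from T to get the rank-1 residual R = (-3, 3) ⊗ (1, -1) ⊗ w, so R[i,j,k] = a[i]·b[j]·w[k]. Pick indices with nonzero a[0]·b[0] = (-3)·(1) = -3. Only the fibre through (0,0,·) is needed: R[0,0,:] = T[0,0,:] − Σₗ aₗ[0]bₗ[0]cₗ = [-9, 3] − (-1)·(0)·(-2, 0) = [-9, 3]. Then w[k] = R[0,0,k] / -3 for each k, giving w = [-9, 3] / -3 = (3, -1).

w = (3, -1)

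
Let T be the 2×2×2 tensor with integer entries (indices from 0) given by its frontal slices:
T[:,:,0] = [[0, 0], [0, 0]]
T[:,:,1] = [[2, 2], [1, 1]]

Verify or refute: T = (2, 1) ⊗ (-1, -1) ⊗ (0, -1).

Yes

Reconstruct entrywise from the claimed factors. For example, T[0,1,0] = 0 and Σₗ aₗ[0]bₗ[1]cₗ[0] = (2)·(-1)·(0) = 0; checking all 8 entries, every one matches. The claim holds.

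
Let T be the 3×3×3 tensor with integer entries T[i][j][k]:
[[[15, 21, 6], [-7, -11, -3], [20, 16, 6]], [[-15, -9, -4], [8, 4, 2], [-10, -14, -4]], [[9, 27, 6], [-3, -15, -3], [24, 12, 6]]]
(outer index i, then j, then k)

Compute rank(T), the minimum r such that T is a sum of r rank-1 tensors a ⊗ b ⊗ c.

2

Lower bound: the mode-1 unfolding of T (rows indexed by i, columns by (j,k) = (0,0), (0,1), (0,2), (1,0), (1,1), (1,2), (2,0), (2,1), (2,2)) is [[15, 21, 6, -7, -11, -3, 20, 16, 6], [-15, -9, -4, 8, 4, 2, -10, -14, -4], [9, 27, 6, -3, -15, -3, 24, 12, 6]].
There the 2×2 minor on rows i ∈ {0, 1}, columns (j,k) ∈ {(0,0), (0,1)} is det [[15, 21], [-15, -9]] = 180 ≠ 0, so this unfolding has rank ≥ 2; CP rank is at least every unfolding rank, so rank(T) ≥ 2. (This is only a lower bound: in general the CP rank may exceed every unfolding rank, so we still need to exhibit 2 rank-1 terms summing to T.)
Upper bound — finding two terms. Write S_k = T[:,:,k] for the frontal slices: S₀ = [[15, -7, 20], [-15, 8, -10], [9, -3, 24]], S₁ = [[21, -11, 16], [-9, 4, -14], [27, -15, 12]], S₂ = [[6, -3, 6], [-4, 2, -4], [6, -3, 6]].
If T = a₁ ⊗ b₁ ⊗ c₁ + a₂ ⊗ b₂ ⊗ c₂ then each S_k = c₁[k]·a₁b₁ᵀ + c₂[k]·a₂b₂ᵀ. S₀ and S₁ are linearly independent, so a₁b₁ᵀ and a₂b₂ᵀ must span the same plane of matrices: they are the rank-1 matrices of the form x·S₀ + y·S₁.
The 2×2 minor of x·S₀ + y·S₁ on rows {0,1}, columns {0,1} is 15·x² − 15·y² = 15·(x − y)(x + y), vanishing at (x:y) = (1:1) and (1:-1).
M₁ = S₀ + S₁ = [[36, -18, 36], [-24, 12, -24], [36, -18, 36]] = 6·[3, -2, 3][2, -1, 2]ᵀ and M₂ = S₀ − S₁ = [[-6, 4, 4], [-6, 4, 4], [-18, 12, 12]] = (-2)·[1, 1, 3][3, -2, -2]ᵀ, so take a₁ = [3, -2, 3], b₁ = [2, -1, 2], a₂ = [1, 1, 3], b₂ = [3, -2, -2].
Each slice is an integer combination of E₁ = a₁b₁ᵀ and E₂ = a₂b₂ᵀ: S₀ = 3·E₁ − E₂, S₁ = 3·E₁ + E₂, S₂ = E₁; reading off coefficients, c₁ = [3, 3, 1] and c₂ = [-1, 1, 0].
Hence T = [3, -2, 3] ⊗ [2, -1, 2] ⊗ [3, 3, 1] + [1, 1, 3] ⊗ [3, -2, -2] ⊗ [-1, 1, 0], so rank(T) ≤ 2.
These bounds meet, so rank(T) = 2.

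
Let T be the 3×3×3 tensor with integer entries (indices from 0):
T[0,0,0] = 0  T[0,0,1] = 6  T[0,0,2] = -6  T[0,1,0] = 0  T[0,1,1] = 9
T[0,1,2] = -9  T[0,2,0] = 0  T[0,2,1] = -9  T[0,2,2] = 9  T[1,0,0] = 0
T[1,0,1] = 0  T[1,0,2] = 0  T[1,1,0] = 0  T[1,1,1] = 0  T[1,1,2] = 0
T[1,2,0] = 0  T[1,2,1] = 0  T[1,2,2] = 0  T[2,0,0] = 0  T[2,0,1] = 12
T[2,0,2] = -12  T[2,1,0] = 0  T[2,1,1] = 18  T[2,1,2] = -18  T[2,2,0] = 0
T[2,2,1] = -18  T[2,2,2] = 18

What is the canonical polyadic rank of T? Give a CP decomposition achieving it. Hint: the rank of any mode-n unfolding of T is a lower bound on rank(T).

Lower bound: T ≠ 0 (e.g. T[0,0,1] = 6), so rank(T) ≥ 1.
Upper bound: if T = a (x) b (x) c then every fibre of T is a multiple of the corresponding factor, so read the factors off the fibres through the nonzero entry T[0,0,1] = 6.
The mode-1 fibre T[:,0,1] = [6, 0, 12] gives a = (1, 0, 2) (primitive direction); the mode-2 fibre T[0,:,1] = [6, 9, -9] gives b = (2, 3, -3); then c[k] = T[0,0,k] / (a[0]·b[0]) = [0, 6, -6] / 2 = (0, 3, -3).
Expanding (1, 0, 2) (x) (2, 3, -3) (x) (0, 3, -3) reproduces all 27 entries of T, so T = (1, 0, 2) (x) (2, 3, -3) (x) (0, 3, -3) and rank(T) ≤ 1.
These bounds meet, so rank(T) = 1.

rank(T) = 1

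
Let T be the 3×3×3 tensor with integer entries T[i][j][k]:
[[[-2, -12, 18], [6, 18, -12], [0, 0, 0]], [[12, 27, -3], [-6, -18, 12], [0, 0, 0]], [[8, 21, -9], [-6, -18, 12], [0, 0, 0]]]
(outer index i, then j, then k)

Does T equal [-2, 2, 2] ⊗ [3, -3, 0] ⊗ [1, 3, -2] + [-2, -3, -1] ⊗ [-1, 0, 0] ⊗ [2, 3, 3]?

Reconstruct entrywise from the claimed factors. For example, T[0,0,0] = -2 and Σₗ aₗ[0]bₗ[0]cₗ[0] = (-2)·(3)·(1) + (-2)·(-1)·(2) = -2; checking all 27 entries, every one matches. The claim holds.

Yes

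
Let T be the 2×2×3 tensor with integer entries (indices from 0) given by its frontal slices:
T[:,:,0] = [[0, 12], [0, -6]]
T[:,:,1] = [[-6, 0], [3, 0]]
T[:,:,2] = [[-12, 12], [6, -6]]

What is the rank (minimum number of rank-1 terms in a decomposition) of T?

Lower bound: the mode-2 unfolding of T (rows indexed by j, columns by (i,k) = (0,0), (0,1), (0,2), (1,0), (1,1), (1,2)) is [[0, -6, -12, 0, 3, 6], [12, 0, 12, -6, 0, -6]].
There the 2×2 minor on rows j ∈ {0, 1}, columns (i,k) ∈ {(0,0), (0,1)} is det [[0, -6], [12, 0]] = 72 ≠ 0, so this unfolding has rank ≥ 2; CP rank is at least every unfolding rank, so rank(T) ≥ 2. (Unfolding ranks only ever bound the CP rank from below — rank(T) can be strictly larger than all of them — so the matching upper bound has to come from an explicit 2-term decomposition.)
Upper bound — finding two terms. Every mode-1 slice of T is a multiple of one matrix: T[i,:,:] = a[i]·M with a = [2, -1] and M = [[0, -3, -6], [6, 0, 6]] (rows indexed by j, columns by k). So it suffices to write M as a sum of two rank-1 matrices.
Splitting M by its rows (j = 0, 1), M = [1, 0][0, -3, -6]ᵀ + [0, 1][6, 0, 6]ᵀ.
Hence T = [2, -1] ⊗ [1, 0] ⊗ [0, -3, -6] + [2, -1] ⊗ [0, 1] ⊗ [6, 0, 6], so rank(T) ≤ 2.
These bounds meet, so rank(T) = 2.
Check entry T[0,0,0] = 0: (2)·(1)·(0) + (2)·(0)·(6) = 0.

2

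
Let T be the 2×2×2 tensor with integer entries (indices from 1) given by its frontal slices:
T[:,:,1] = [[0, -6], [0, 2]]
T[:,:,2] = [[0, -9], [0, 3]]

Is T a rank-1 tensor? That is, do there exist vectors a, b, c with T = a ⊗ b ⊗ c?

If T = a ⊗ b ⊗ c then every fibre of T is a multiple of the corresponding factor, so read the factors off the fibres through the nonzero entry T[1,2,1] = -6.
The mode-1 fibre T[:,2,1] = [-6, 2] gives a = [3, -1] (primitive direction); the mode-2 fibre T[1,:,1] = [0, -6] gives b = [0, 1]; then c[k] = T[1,2,k] / (a[1]·b[2]) = [-6, -9] / 3 = [-2, -3].
Expanding [3, -1] ⊗ [0, 1] ⊗ [-2, -3] reproduces all 8 entries of T, so T = [3, -1] ⊗ [0, 1] ⊗ [-2, -3] and rank(T) ≤ 1.
Equivalently every frontal slice T[:,:,k] is c[k] times the rank-1 matrix [3, -1] ⊗ [0, 1]. So T has rank 1 (it is nonzero).

Yes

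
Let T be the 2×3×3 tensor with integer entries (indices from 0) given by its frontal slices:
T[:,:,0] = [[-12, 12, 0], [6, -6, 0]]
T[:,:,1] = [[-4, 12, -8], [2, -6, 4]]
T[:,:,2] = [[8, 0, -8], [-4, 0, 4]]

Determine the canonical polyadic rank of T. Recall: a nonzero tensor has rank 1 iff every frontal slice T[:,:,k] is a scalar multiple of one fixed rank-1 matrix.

Lower bound: the mode-3 unfolding of T (rows indexed by k, columns by (i,j) = (0,0), (0,1), (0,2), (1,0), (1,1), (1,2)) is [[-12, 12, 0, 6, -6, 0], [-4, 12, -8, 2, -6, 4], [8, 0, -8, -4, 0, 4]].
There the 2×2 minor on rows k ∈ {0, 1}, columns (i,j) ∈ {(0,0), (0,1)} is det [[-12, 12], [-4, 12]] = -96 ≠ 0, so this unfolding has rank ≥ 2; CP rank is at least every unfolding rank, so rank(T) ≥ 2. (This is only a lower bound: in general the CP rank may exceed every unfolding rank, so we still need to exhibit 2 rank-1 terms summing to T.)
Upper bound — finding two terms. Every mode-1 slice of T is a multiple of one matrix: T[i,:,:] = a[i]·M with a = (2, -1) and M = [[-6, -2, 4], [6, 6, 0], [0, -4, -4]] (rows indexed by j, columns by k). So it suffices to write M as a sum of two rank-1 matrices.
The rows of M satisfy (row 0) = −(row 1) − (row 2), so splitting by rows, M = (-1, 1, 0)(6, 6, 0)ᵀ + (-1, 0, 1)(0, -4, -4)ᵀ.
Hence T = (2, -1) ⊗ (-1, 1, 0) ⊗ (6, 6, 0) + (2, -1) ⊗ (-1, 0, 1) ⊗ (0, -4, -4), so rank(T) ≤ 2.
These bounds meet, so rank(T) = 2.

2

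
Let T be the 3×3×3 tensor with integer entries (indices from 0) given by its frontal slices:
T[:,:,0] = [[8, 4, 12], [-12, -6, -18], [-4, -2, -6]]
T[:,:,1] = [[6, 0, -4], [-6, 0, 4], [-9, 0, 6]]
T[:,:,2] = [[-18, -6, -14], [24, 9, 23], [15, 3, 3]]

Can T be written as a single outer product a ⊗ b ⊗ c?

The mode-1 unfolding of T (rows indexed by i, columns by (j,k) = (0,0), (0,1), (0,2), (1,0), (1,1), (1,2), (2,0), (2,1), (2,2)) is [[8, 6, -18, 4, 0, -6, 12, -4, -14], [-12, -6, 24, -6, 0, 9, -18, 4, 23], [-4, -9, 15, -2, 0, 3, -6, 6, 3]].
There the 2×2 minor on rows i ∈ {0, 1}, columns (j,k) ∈ {(0,0), (0,1)} is det [[8, 6], [-12, -6]] = 24 ≠ 0, so this unfolding has rank ≥ 2; CP rank is at least every unfolding rank, so rank(T) ≥ 2.
In particular rank(T) ≥ 2 > 1, so T is not rank-1.

No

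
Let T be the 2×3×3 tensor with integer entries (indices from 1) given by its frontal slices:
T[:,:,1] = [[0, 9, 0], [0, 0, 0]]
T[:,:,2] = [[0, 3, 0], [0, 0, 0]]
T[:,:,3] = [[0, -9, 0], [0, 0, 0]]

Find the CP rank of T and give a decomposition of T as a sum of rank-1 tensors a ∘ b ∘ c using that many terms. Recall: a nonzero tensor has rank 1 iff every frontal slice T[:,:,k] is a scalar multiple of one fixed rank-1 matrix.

rank(T) = 1

Lower bound: T ≠ 0 (e.g. T[1,2,1] = 9), so rank(T) ≥ 1.
Upper bound: the mode-1 fibre T[:,2,1] = [9, 0] gives a = [1, 0] (primitive direction); the mode-2 fibre T[1,:,1] = [0, 9, 0] gives b = [0, 1, 0]; then c[k] = T[1,2,k] / (a[1]·b[2]) = [9, 3, -9] / 1 = [9, 3, -9].
Expanding [1, 0] ∘ [0, 1, 0] ∘ [9, 3, -9] reproduces all 18 entries of T, so T = [1, 0] ∘ [0, 1, 0] ∘ [9, 3, -9] and rank(T) ≤ 1.
These bounds meet, so rank(T) = 1.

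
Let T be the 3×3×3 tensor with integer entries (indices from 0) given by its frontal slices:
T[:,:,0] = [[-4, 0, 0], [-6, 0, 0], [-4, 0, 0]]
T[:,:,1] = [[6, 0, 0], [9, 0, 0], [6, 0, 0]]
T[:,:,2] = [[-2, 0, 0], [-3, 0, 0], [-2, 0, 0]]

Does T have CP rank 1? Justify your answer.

Yes

If T = a ⊗ b ⊗ c then every fibre of T is a multiple of the corresponding factor, so read the factors off the fibres through the nonzero entry T[0,0,0] = -4.
The mode-1 fibre T[:,0,0] = [-4, -6, -4] gives a = [2, 3, 2] (primitive direction); the mode-2 fibre T[0,:,0] = [-4, 0, 0] gives b = [1, 0, 0]; then c[k] = T[0,0,k] / (a[0]·b[0]) = [-4, 6, -2] / 2 = [-2, 3, -1].
Expanding [2, 3, 2] ⊗ [1, 0, 0] ⊗ [-2, 3, -1] reproduces all 27 entries of T, so T = [2, 3, 2] ⊗ [1, 0, 0] ⊗ [-2, 3, -1] and rank(T) ≤ 1.
Equivalently every frontal slice T[:,:,k] is c[k] times the rank-1 matrix [2, 3, 2] ⊗ [1, 0, 0]. So T has rank 1 (it is nonzero).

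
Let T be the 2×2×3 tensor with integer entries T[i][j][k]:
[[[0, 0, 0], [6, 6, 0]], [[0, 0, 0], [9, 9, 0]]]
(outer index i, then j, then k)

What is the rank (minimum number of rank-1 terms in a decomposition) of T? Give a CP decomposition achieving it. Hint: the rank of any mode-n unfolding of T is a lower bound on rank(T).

Lower bound: T ≠ 0 (e.g. T[0,1,0] = 6), so rank(T) ≥ 1.
Upper bound: if T = a ⊗ b ⊗ c then every fibre of T is a multiple of the corresponding factor, so read the factors off the fibres through the nonzero entry T[0,1,0] = 6.
The mode-1 fibre T[:,1,0] = [6, 9] gives a = [2, 3] (primitive direction); the mode-2 fibre T[0,:,0] = [0, 6] gives b = [0, 1]; then c[k] = T[0,1,k] / (a[0]·b[1]) = [6, 6, 0] / 2 = [3, 3, 0].
Expanding [2, 3] ⊗ [0, 1] ⊗ [3, 3, 0] reproduces all 12 entries of T, so T = [2, 3] ⊗ [0, 1] ⊗ [3, 3, 0] and rank(T) ≤ 1.
These bounds meet, so rank(T) = 1.
Check entry T[0,0,1] = 0: (2)·(0)·(3) = 0.

rank(T) = 1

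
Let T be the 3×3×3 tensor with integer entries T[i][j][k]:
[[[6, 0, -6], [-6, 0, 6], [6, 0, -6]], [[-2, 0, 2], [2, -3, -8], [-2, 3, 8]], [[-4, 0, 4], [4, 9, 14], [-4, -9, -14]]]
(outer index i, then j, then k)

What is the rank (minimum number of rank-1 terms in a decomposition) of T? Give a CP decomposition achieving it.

Lower bound: the mode-3 unfolding of T (rows indexed by k, columns by (i,j) = (0,0), (0,1), (0,2), (1,0), (1,1), (1,2), (2,0), (2,1), (2,2)) is [[6, -6, 6, -2, 2, -2, -4, 4, -4], [0, 0, 0, 0, -3, 3, 0, 9, -9], [-6, 6, -6, 2, -8, 8, 4, 14, -14]].
There the 2×2 minor on rows k ∈ {0, 1}, columns (i,j) ∈ {(0,0), (1,1)} is det [[6, 2], [0, -3]] = -18 ≠ 0, so this unfolding has rank ≥ 2; CP rank is at least every unfolding rank, so rank(T) ≥ 2. (Flattening ranks never certify an upper bound on CP rank; for that we must actually write T with 2 rank-1 terms.)
Upper bound — finding two terms. Write S_k = T[:,:,k] for the frontal slices: S₀ = [[6, -6, 6], [-2, 2, -2], [-4, 4, -4]], S₁ = [[0, 0, 0], [0, -3, 3], [0, 9, -9]], S₂ = [[-6, 6, -6], [2, -8, 8], [4, 14, -14]].
If T = a₁ ⊗ b₁ ⊗ c₁ + a₂ ⊗ b₂ ⊗ c₂ then each S_k = c₁[k]·a₁b₁ᵀ + c₂[k]·a₂b₂ᵀ. S₀ and S₁ are linearly independent, so a₁b₁ᵀ and a₂b₂ᵀ must span the same plane of matrices: they are the rank-1 matrices of the form x·S₀ + y·S₁.
The 2×2 minor of x·S₀ + y·S₁ on rows {0,1}, columns {0,1} is −18·xy = (-18)·(y)(x), vanishing at (x:y) = (1:0) and (0:1).
M₁ = S₀ = [[6, -6, 6], [-2, 2, -2], [-4, 4, -4]] = 2·(3, -1, -2)(1, -1, 1)ᵀ and M₂ = S₁ = [[0, 0, 0], [0, -3, 3], [0, 9, -9]] = (-3)·(0, 1, -3)(0, 1, -1)ᵀ, so take a₁ = (3, -1, -2), b₁ = (1, -1, 1), a₂ = (0, 1, -3), b₂ = (0, 1, -1).
Each slice is an integer combination of E₁ = a₁b₁ᵀ and E₂ = a₂b₂ᵀ: S₀ = 2·E₁, S₁ = −3·E₂, S₂ = −2·E₁ − 6·E₂; reading off coefficients, c₁ = (2, 0, -2) and c₂ = (0, -3, -6).
Hence T = (3, -1, -2) ⊗ (1, -1, 1) ⊗ (2, 0, -2) + (0, 1, -3) ⊗ (0, 1, -1) ⊗ (0, -3, -6), so rank(T) ≤ 2.
These bounds meet, so rank(T) = 2.

rank(T) = 2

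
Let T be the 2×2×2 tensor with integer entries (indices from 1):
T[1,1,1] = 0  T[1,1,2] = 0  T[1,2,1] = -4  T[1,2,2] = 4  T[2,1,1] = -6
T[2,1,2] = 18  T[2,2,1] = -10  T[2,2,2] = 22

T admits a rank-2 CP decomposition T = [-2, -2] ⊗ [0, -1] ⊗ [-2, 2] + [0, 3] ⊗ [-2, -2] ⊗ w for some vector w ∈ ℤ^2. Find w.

Subtract the known terms from T to get the rank-1 residual R = [0, 3] ⊗ [-2, -2] ⊗ w, so R[i,j,k] = a[i]·b[j]·w[k]. Pick indices with nonzero a[2]·b[1] = (3)·(-2) = -6. Only the fibre through (2,1,·) is needed: R[2,1,:] = T[2,1,:] − Σₗ aₗ[2]bₗ[1]cₗ = [-6, 18] − (-2)·(0)·[-2, 2] = [-6, 18]. Then w[k] = R[2,1,k] / -6 for each k, giving w = [-6, 18] / -6 = [1, -3].

w = [1, -3]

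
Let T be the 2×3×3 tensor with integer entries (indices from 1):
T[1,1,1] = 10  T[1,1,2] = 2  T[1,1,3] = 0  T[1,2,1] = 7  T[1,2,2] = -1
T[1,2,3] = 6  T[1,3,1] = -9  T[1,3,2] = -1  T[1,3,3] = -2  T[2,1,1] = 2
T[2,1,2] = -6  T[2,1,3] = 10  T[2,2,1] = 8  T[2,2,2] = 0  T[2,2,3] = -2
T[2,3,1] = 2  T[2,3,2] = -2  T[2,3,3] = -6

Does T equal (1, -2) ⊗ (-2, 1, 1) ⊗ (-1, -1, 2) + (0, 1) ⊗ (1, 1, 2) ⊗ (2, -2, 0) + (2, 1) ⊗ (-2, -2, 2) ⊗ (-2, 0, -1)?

Reconstruct entrywise from the claimed factors. For example, T[2,3,3] = -6 and Σₗ aₗ[2]bₗ[3]cₗ[3] = (-2)·(1)·(2) + (1)·(2)·(0) + (1)·(2)·(-1) = -6; checking all 18 entries, every one matches. The claim holds.

Yes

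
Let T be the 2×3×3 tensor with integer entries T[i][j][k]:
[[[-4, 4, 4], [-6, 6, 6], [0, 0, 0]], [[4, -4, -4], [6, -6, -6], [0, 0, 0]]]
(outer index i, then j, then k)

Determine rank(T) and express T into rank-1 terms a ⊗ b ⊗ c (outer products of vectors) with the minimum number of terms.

rank(T) = 1

Lower bound: T ≠ 0 (e.g. T[0,0,0] = -4), so rank(T) ≥ 1.
Upper bound: if T = a ⊗ b ⊗ c then every fibre of T is a multiple of the corresponding factor, so read the factors off the fibres through the nonzero entry T[0,0,0] = -4.
The mode-1 fibre T[:,0,0] = [-4, 4] gives a = [1, -1] (primitive direction); the mode-2 fibre T[0,:,0] = [-4, -6, 0] gives b = [2, 3, 0]; then c[k] = T[0,0,k] / (a[0]·b[0]) = [-4, 4, 4] / 2 = [-2, 2, 2].
Expanding [1, -1] ⊗ [2, 3, 0] ⊗ [-2, 2, 2] reproduces all 18 entries of T, so T = [1, -1] ⊗ [2, 3, 0] ⊗ [-2, 2, 2] and rank(T) ≤ 1.
These bounds meet, so rank(T) = 1.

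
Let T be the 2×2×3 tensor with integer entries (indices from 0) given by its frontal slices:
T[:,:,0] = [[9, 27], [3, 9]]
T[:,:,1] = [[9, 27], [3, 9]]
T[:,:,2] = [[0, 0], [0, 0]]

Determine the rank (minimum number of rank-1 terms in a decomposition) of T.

1

Lower bound: T ≠ 0 (e.g. T[0,0,0] = 9), so rank(T) ≥ 1.
Upper bound: if T = a ⊗ b ⊗ c then every fibre of T is a multiple of the corresponding factor, so read the factors off the fibres through the nonzero entry T[0,0,0] = 9.
The mode-1 fibre T[:,0,0] = [9, 3] gives a = [3, 1] (primitive direction); the mode-2 fibre T[0,:,0] = [9, 27] gives b = [1, 3]; then c[k] = T[0,0,k] / (a[0]·b[0]) = [9, 9, 0] / 3 = [3, 3, 0].
Expanding [3, 1] ⊗ [1, 3] ⊗ [3, 3, 0] reproduces all 12 entries of T, so T = [3, 1] ⊗ [1, 3] ⊗ [3, 3, 0] and rank(T) ≤ 1.
These bounds meet, so rank(T) = 1.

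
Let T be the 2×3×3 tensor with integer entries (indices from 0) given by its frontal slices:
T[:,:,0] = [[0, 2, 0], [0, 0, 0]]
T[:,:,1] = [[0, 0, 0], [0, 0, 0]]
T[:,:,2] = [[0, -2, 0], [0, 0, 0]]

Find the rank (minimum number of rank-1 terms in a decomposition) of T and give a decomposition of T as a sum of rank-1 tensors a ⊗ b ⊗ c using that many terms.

Lower bound: T ≠ 0 (e.g. T[0,1,0] = 2), so rank(T) ≥ 1.
Upper bound: if T = a ⊗ b ⊗ c then every fibre of T is a multiple of the corresponding factor, so read the factors off the fibres through the nonzero entry T[0,1,0] = 2.
The mode-1 fibre T[:,1,0] = [2, 0] gives a = [1, 0] (primitive direction); the mode-2 fibre T[0,:,0] = [0, 2, 0] gives b = [0, 1, 0]; then c[k] = T[0,1,k] / (a[0]·b[1]) = [2, 0, -2] / 1 = [2, 0, -2].
Expanding [1, 0] ⊗ [0, 1, 0] ⊗ [2, 0, -2] reproduces all 18 entries of T, so T = [1, 0] ⊗ [0, 1, 0] ⊗ [2, 0, -2] and rank(T) ≤ 1.
These bounds meet, so rank(T) = 1.
Check entry T[0,0,0] = 0: (1)·(0)·(2) = 0.

rank(T) = 1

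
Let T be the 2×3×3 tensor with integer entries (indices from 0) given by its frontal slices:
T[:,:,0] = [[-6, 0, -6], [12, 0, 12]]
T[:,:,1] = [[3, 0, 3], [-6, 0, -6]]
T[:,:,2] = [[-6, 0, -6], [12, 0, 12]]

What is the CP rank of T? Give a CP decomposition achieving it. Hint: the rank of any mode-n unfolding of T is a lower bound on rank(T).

rank(T) = 1

Lower bound: T ≠ 0 (e.g. T[0,0,0] = -6), so rank(T) ≥ 1.
Upper bound: the mode-1 fibre T[:,0,0] = [-6, 12] gives a = (1, -2) (primitive direction); the mode-2 fibre T[0,:,0] = [-6, 0, -6] gives b = (1, 0, 1); then c[k] = T[0,0,k] / (a[0]·b[0]) = [-6, 3, -6] / 1 = (-6, 3, -6).
Expanding (1, -2) ⊗ (1, 0, 1) ⊗ (-6, 3, -6) reproduces all 18 entries of T, so T = (1, -2) ⊗ (1, 0, 1) ⊗ (-6, 3, -6) and rank(T) ≤ 1.
These bounds meet, so rank(T) = 1.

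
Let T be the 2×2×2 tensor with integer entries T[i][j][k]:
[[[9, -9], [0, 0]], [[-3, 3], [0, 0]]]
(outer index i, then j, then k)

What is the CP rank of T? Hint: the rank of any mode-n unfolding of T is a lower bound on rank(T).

1

Lower bound: T ≠ 0 (e.g. T[0,0,0] = 9), so rank(T) ≥ 1.
Upper bound: the mode-1 fibre T[:,0,0] = [9, -3] gives a = (3, -1) (primitive direction); the mode-2 fibre T[0,:,0] = [9, 0] gives b = (1, 0); then c[k] = T[0,0,k] / (a[0]·b[0]) = [9, -9] / 3 = (3, -3).
Expanding (3, -1) ⊗ (1, 0) ⊗ (3, -3) reproduces all 8 entries of T, so T = (3, -1) ⊗ (1, 0) ⊗ (3, -3) and rank(T) ≤ 1.
These bounds meet, so rank(T) = 1.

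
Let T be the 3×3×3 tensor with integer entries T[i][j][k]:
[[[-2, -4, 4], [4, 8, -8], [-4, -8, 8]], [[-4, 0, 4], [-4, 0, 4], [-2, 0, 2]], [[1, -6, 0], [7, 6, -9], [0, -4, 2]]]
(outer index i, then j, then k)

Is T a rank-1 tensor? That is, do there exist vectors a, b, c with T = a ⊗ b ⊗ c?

The mode-2 unfolding of T (rows indexed by j, columns by (i,k) = (0,0), (0,1), (0,2), (1,0), (1,1), (1,2), (2,0), (2,1), (2,2)) is [[-2, -4, 4, -4, 0, 4, 1, -6, 0], [4, 8, -8, -4, 0, 4, 7, 6, -9], [-4, -8, 8, -2, 0, 2, 0, -4, 2]].
There the 3×3 minor on rows j ∈ {0, 1, 2}, columns (i,k) ∈ {(0,0), (1,0), (2,0)} is det [[-2, -4, 1], [4, -4, 7], [-4, -2, 0]] = 60 ≠ 0, so this unfolding has rank ≥ 3; CP rank is at least every unfolding rank, so rank(T) ≥ 3.
In particular rank(T) ≥ 3 > 1, so T is not rank-1.

No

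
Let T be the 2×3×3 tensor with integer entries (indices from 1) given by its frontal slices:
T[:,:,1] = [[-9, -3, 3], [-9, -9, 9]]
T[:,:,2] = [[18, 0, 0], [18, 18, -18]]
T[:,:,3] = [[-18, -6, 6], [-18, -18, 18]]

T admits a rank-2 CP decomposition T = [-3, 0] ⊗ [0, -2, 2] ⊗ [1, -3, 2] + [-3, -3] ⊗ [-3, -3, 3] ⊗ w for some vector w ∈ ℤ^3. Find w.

Subtract the known terms from T to get the rank-1 residual R = [-3, -3] ⊗ [-3, -3, 3] ⊗ w, so R[i,j,k] = a[i]·b[j]·w[k]. Pick indices with nonzero a[1]·b[1] = (-3)·(-3) = 9. Only the fibre through (1,1,·) is needed: R[1,1,:] = T[1,1,:] − Σₗ aₗ[1]bₗ[1]cₗ = [-9, 18, -18] − (-3)·(0)·[1, -3, 2] = [-9, 18, -18]. Then w[k] = R[1,1,k] / 9 for each k, giving w = [-9, 18, -18] / 9 = [-1, 2, -2].

w = [-1, 2, -2]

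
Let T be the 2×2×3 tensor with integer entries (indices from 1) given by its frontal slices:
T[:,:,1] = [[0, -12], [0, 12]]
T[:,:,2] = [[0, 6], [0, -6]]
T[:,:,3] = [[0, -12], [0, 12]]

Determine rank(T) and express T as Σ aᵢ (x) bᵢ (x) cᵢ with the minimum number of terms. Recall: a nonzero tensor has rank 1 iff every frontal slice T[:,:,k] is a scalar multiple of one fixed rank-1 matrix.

rank(T) = 1

Lower bound: T ≠ 0 (e.g. T[1,2,1] = -12), so rank(T) ≥ 1.
Upper bound: if T = a (x) b (x) c then every fibre of T is a multiple of the corresponding factor, so read the factors off the fibres through the nonzero entry T[1,2,1] = -12.
The mode-1 fibre T[:,2,1] = [-12, 12] gives a = [1, -1] (primitive direction); the mode-2 fibre T[1,:,1] = [0, -12] gives b = [0, 1]; then c[k] = T[1,2,k] / (a[1]·b[2]) = [-12, 6, -12] / 1 = [-12, 6, -12].
Expanding [1, -1] (x) [0, 1] (x) [-12, 6, -12] reproduces all 12 entries of T, so T = [1, -1] (x) [0, 1] (x) [-12, 6, -12] and rank(T) ≤ 1.
These bounds meet, so rank(T) = 1.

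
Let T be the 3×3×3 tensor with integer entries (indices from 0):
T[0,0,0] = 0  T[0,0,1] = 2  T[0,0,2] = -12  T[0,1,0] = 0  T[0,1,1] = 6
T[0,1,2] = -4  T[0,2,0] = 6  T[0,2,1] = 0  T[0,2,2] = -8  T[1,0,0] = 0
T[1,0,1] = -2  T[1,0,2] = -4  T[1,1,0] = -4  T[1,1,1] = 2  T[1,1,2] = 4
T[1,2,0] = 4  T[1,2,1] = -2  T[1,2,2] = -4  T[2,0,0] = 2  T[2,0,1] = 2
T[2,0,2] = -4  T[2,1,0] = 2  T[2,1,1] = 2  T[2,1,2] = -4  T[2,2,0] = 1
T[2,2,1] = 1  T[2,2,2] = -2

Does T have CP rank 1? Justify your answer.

No

The mode-2 unfolding of T (rows indexed by j, columns by (i,k) = (0,0), (0,1), (0,2), (1,0), (1,1), (1,2), (2,0), (2,1), (2,2)) is [[0, 2, -12, 0, -2, -4, 2, 2, -4], [0, 6, -4, -4, 2, 4, 2, 2, -4], [6, 0, -8, 4, -2, -4, 1, 1, -2]].
There the 3×3 minor on rows j ∈ {0, 1, 2}, columns (i,k) ∈ {(0,0), (0,1), (0,2)} is det [[0, 2, -12], [0, 6, -4], [6, 0, -8]] = 384 ≠ 0, so this unfolding has rank ≥ 3; CP rank is at least every unfolding rank, so rank(T) ≥ 3.
In particular rank(T) ≥ 3 > 1, so T is not rank-1.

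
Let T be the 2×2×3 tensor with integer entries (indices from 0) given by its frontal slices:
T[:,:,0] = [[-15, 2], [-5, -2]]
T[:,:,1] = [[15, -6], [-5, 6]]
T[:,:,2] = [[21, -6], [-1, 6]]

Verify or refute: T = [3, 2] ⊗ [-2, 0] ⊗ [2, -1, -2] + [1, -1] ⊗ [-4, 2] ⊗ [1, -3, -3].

Reconstruct entry (0,0,0) from the claimed factors: Σₗ aₗ[0]bₗ[0]cₗ[0] = (3)·(-2)·(2) + (1)·(-4)·(1) = -16, but T[0,0,0] = -15. The claim is false.

No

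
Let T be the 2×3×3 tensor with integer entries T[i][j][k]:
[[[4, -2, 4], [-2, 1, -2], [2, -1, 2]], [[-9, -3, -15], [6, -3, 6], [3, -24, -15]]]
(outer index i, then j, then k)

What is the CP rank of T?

Lower bound: the mode-1 unfolding of T (rows indexed by i, columns by (j,k) = (0,0), (0,1), (0,2), (1,0), (1,1), (1,2), (2,0), (2,1), (2,2)) is [[4, -2, 4, -2, 1, -2, 2, -1, 2], [-9, -3, -15, 6, -3, 6, 3, -24, -15]].
There the 2×2 minor on rows i ∈ {0, 1}, columns (j,k) ∈ {(0,0), (0,1)} is det [[4, -2], [-9, -3]] = -30 ≠ 0, so this unfolding has rank ≥ 2; CP rank is at least every unfolding rank, so rank(T) ≥ 2. (Unfolding ranks only ever bound the CP rank from below — rank(T) can be strictly larger than all of them — so the matching upper bound has to come from an explicit 2-term decomposition.)
Upper bound — finding two terms. Write S_k = T[:,:,k] for the frontal slices: S₀ = [[4, -2, 2], [-9, 6, 3]], S₁ = [[-2, 1, -1], [-3, -3, -24]], S₂ = [[4, -2, 2], [-15, 6, -15]].
If T = a₁ ⊗ b₁ ⊗ c₁ + a₂ ⊗ b₂ ⊗ c₂ then each S_k = c₁[k]·a₁b₁ᵀ + c₂[k]·a₂b₂ᵀ. S₀ and S₁ are linearly independent, so a₁b₁ᵀ and a₂b₂ᵀ must span the same plane of matrices: they are the rank-1 matrices of the form x·S₀ + y·S₁.
The 2×2 minor of x·S₀ + y·S₁ on rows {0,1}, columns {0,1} is 6·x² − 21·xy + 9·y² = 3·(x − 3·y)(2·x − y), vanishing at (x:y) = (3:1) and (1:2).
M₁ = 3·S₀ + S₁ = [[10, -5, 5], [-30, 15, -15]] = 5·(1, -3)(2, -1, 1)ᵀ and M₂ = S₀ + 2·S₁ = [[0, 0, 0], [-15, 0, -45]] = (-15)·(0, 1)(1, 0, 3)ᵀ, so take a₁ = (1, -3), b₁ = (2, -1, 1), a₂ = (0, 1), b₂ = (1, 0, 3).
Each slice is an integer combination of E₁ = a₁b₁ᵀ and E₂ = a₂b₂ᵀ: S₀ = 2·E₁ + 3·E₂, S₁ = −E₁ − 9·E₂, S₂ = 2·E₁ − 3·E₂; reading off coefficients, c₁ = (2, -1, 2) and c₂ = (3, -9, -3).
Hence T = (1, -3) ⊗ (2, -1, 1) ⊗ (2, -1, 2) + (0, 1) ⊗ (1, 0, 3) ⊗ (3, -9, -3), so rank(T) ≤ 2.
These bounds meet, so rank(T) = 2.

2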